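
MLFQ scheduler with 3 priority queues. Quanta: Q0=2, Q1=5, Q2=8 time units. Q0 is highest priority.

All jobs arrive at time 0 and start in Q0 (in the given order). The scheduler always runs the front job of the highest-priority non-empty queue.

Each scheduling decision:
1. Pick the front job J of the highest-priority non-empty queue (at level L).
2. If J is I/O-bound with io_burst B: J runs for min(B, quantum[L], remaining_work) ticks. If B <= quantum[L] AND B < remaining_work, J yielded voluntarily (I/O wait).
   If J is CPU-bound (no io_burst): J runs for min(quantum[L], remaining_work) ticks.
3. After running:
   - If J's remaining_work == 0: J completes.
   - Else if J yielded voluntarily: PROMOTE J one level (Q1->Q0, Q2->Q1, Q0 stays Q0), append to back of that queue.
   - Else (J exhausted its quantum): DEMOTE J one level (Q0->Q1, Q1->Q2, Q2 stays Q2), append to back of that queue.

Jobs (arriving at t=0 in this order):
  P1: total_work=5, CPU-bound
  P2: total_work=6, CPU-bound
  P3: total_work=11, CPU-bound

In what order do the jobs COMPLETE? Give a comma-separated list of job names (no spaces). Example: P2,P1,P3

Answer: P1,P2,P3

Derivation:
t=0-2: P1@Q0 runs 2, rem=3, quantum used, demote→Q1. Q0=[P2,P3] Q1=[P1] Q2=[]
t=2-4: P2@Q0 runs 2, rem=4, quantum used, demote→Q1. Q0=[P3] Q1=[P1,P2] Q2=[]
t=4-6: P3@Q0 runs 2, rem=9, quantum used, demote→Q1. Q0=[] Q1=[P1,P2,P3] Q2=[]
t=6-9: P1@Q1 runs 3, rem=0, completes. Q0=[] Q1=[P2,P3] Q2=[]
t=9-13: P2@Q1 runs 4, rem=0, completes. Q0=[] Q1=[P3] Q2=[]
t=13-18: P3@Q1 runs 5, rem=4, quantum used, demote→Q2. Q0=[] Q1=[] Q2=[P3]
t=18-22: P3@Q2 runs 4, rem=0, completes. Q0=[] Q1=[] Q2=[]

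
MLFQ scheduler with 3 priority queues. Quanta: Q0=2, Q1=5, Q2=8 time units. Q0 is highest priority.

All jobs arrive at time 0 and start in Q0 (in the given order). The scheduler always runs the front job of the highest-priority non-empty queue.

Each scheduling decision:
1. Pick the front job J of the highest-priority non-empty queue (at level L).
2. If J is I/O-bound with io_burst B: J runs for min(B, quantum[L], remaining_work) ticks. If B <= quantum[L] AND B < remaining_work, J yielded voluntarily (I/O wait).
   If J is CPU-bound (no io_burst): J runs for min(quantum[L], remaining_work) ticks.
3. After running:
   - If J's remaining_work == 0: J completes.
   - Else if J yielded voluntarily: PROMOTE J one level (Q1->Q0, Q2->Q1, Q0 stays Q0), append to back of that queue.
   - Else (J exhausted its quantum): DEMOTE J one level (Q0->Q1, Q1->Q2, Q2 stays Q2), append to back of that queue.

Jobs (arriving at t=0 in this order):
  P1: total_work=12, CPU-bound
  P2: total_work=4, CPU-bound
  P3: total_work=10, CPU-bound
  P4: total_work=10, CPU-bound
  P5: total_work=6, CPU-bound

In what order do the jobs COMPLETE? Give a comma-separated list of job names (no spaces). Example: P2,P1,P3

t=0-2: P1@Q0 runs 2, rem=10, quantum used, demote→Q1. Q0=[P2,P3,P4,P5] Q1=[P1] Q2=[]
t=2-4: P2@Q0 runs 2, rem=2, quantum used, demote→Q1. Q0=[P3,P4,P5] Q1=[P1,P2] Q2=[]
t=4-6: P3@Q0 runs 2, rem=8, quantum used, demote→Q1. Q0=[P4,P5] Q1=[P1,P2,P3] Q2=[]
t=6-8: P4@Q0 runs 2, rem=8, quantum used, demote→Q1. Q0=[P5] Q1=[P1,P2,P3,P4] Q2=[]
t=8-10: P5@Q0 runs 2, rem=4, quantum used, demote→Q1. Q0=[] Q1=[P1,P2,P3,P4,P5] Q2=[]
t=10-15: P1@Q1 runs 5, rem=5, quantum used, demote→Q2. Q0=[] Q1=[P2,P3,P4,P5] Q2=[P1]
t=15-17: P2@Q1 runs 2, rem=0, completes. Q0=[] Q1=[P3,P4,P5] Q2=[P1]
t=17-22: P3@Q1 runs 5, rem=3, quantum used, demote→Q2. Q0=[] Q1=[P4,P5] Q2=[P1,P3]
t=22-27: P4@Q1 runs 5, rem=3, quantum used, demote→Q2. Q0=[] Q1=[P5] Q2=[P1,P3,P4]
t=27-31: P5@Q1 runs 4, rem=0, completes. Q0=[] Q1=[] Q2=[P1,P3,P4]
t=31-36: P1@Q2 runs 5, rem=0, completes. Q0=[] Q1=[] Q2=[P3,P4]
t=36-39: P3@Q2 runs 3, rem=0, completes. Q0=[] Q1=[] Q2=[P4]
t=39-42: P4@Q2 runs 3, rem=0, completes. Q0=[] Q1=[] Q2=[]

Answer: P2,P5,P1,P3,P4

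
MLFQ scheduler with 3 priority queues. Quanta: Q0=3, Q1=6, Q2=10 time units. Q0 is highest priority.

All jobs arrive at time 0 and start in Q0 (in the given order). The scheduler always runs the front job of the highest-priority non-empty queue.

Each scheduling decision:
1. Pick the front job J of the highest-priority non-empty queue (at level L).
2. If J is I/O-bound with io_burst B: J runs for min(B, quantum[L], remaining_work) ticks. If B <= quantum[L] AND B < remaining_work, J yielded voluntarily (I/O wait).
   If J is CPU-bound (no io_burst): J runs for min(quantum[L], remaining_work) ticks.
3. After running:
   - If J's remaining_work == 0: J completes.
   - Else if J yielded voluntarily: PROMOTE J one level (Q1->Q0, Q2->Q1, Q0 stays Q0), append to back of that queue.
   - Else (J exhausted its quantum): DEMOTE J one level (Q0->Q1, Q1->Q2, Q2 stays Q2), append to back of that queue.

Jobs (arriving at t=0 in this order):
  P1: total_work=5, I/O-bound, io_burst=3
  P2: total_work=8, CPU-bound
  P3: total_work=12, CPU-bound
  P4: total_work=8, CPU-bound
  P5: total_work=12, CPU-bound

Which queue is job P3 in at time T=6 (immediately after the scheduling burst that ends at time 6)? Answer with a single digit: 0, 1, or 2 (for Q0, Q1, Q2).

Answer: 0

Derivation:
t=0-3: P1@Q0 runs 3, rem=2, I/O yield, promote→Q0. Q0=[P2,P3,P4,P5,P1] Q1=[] Q2=[]
t=3-6: P2@Q0 runs 3, rem=5, quantum used, demote→Q1. Q0=[P3,P4,P5,P1] Q1=[P2] Q2=[]
t=6-9: P3@Q0 runs 3, rem=9, quantum used, demote→Q1. Q0=[P4,P5,P1] Q1=[P2,P3] Q2=[]
t=9-12: P4@Q0 runs 3, rem=5, quantum used, demote→Q1. Q0=[P5,P1] Q1=[P2,P3,P4] Q2=[]
t=12-15: P5@Q0 runs 3, rem=9, quantum used, demote→Q1. Q0=[P1] Q1=[P2,P3,P4,P5] Q2=[]
t=15-17: P1@Q0 runs 2, rem=0, completes. Q0=[] Q1=[P2,P3,P4,P5] Q2=[]
t=17-22: P2@Q1 runs 5, rem=0, completes. Q0=[] Q1=[P3,P4,P5] Q2=[]
t=22-28: P3@Q1 runs 6, rem=3, quantum used, demote→Q2. Q0=[] Q1=[P4,P5] Q2=[P3]
t=28-33: P4@Q1 runs 5, rem=0, completes. Q0=[] Q1=[P5] Q2=[P3]
t=33-39: P5@Q1 runs 6, rem=3, quantum used, demote→Q2. Q0=[] Q1=[] Q2=[P3,P5]
t=39-42: P3@Q2 runs 3, rem=0, completes. Q0=[] Q1=[] Q2=[P5]
t=42-45: P5@Q2 runs 3, rem=0, completes. Q0=[] Q1=[] Q2=[]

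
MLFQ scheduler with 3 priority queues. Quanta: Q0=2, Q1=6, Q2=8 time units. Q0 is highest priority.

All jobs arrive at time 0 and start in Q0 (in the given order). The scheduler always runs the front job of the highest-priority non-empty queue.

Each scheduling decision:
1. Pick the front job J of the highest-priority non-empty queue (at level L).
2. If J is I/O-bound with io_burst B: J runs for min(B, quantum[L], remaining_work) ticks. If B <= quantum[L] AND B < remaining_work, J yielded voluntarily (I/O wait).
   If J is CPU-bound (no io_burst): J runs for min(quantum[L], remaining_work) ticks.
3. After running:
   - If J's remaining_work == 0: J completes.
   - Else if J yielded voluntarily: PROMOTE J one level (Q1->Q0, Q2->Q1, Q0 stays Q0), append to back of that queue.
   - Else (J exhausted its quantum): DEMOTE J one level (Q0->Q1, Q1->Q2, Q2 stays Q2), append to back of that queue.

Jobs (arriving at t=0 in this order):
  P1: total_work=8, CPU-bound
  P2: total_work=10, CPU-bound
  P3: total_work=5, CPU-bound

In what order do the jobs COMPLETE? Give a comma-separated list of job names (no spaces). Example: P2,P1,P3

t=0-2: P1@Q0 runs 2, rem=6, quantum used, demote→Q1. Q0=[P2,P3] Q1=[P1] Q2=[]
t=2-4: P2@Q0 runs 2, rem=8, quantum used, demote→Q1. Q0=[P3] Q1=[P1,P2] Q2=[]
t=4-6: P3@Q0 runs 2, rem=3, quantum used, demote→Q1. Q0=[] Q1=[P1,P2,P3] Q2=[]
t=6-12: P1@Q1 runs 6, rem=0, completes. Q0=[] Q1=[P2,P3] Q2=[]
t=12-18: P2@Q1 runs 6, rem=2, quantum used, demote→Q2. Q0=[] Q1=[P3] Q2=[P2]
t=18-21: P3@Q1 runs 3, rem=0, completes. Q0=[] Q1=[] Q2=[P2]
t=21-23: P2@Q2 runs 2, rem=0, completes. Q0=[] Q1=[] Q2=[]

Answer: P1,P3,P2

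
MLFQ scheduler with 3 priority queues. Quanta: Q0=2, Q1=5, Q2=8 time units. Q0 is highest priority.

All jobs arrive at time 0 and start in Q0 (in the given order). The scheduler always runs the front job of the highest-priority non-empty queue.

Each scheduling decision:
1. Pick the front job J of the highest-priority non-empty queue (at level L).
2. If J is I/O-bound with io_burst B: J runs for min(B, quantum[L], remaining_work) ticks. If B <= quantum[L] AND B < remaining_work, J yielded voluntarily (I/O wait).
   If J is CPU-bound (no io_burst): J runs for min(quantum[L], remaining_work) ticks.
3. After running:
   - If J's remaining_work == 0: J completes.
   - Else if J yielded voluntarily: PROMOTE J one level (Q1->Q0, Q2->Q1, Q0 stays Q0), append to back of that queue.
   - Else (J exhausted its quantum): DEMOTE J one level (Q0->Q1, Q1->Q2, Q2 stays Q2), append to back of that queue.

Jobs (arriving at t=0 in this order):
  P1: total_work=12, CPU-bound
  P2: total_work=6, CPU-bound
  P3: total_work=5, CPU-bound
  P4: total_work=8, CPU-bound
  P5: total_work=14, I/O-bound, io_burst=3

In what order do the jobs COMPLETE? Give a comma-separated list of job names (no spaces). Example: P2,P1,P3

t=0-2: P1@Q0 runs 2, rem=10, quantum used, demote→Q1. Q0=[P2,P3,P4,P5] Q1=[P1] Q2=[]
t=2-4: P2@Q0 runs 2, rem=4, quantum used, demote→Q1. Q0=[P3,P4,P5] Q1=[P1,P2] Q2=[]
t=4-6: P3@Q0 runs 2, rem=3, quantum used, demote→Q1. Q0=[P4,P5] Q1=[P1,P2,P3] Q2=[]
t=6-8: P4@Q0 runs 2, rem=6, quantum used, demote→Q1. Q0=[P5] Q1=[P1,P2,P3,P4] Q2=[]
t=8-10: P5@Q0 runs 2, rem=12, quantum used, demote→Q1. Q0=[] Q1=[P1,P2,P3,P4,P5] Q2=[]
t=10-15: P1@Q1 runs 5, rem=5, quantum used, demote→Q2. Q0=[] Q1=[P2,P3,P4,P5] Q2=[P1]
t=15-19: P2@Q1 runs 4, rem=0, completes. Q0=[] Q1=[P3,P4,P5] Q2=[P1]
t=19-22: P3@Q1 runs 3, rem=0, completes. Q0=[] Q1=[P4,P5] Q2=[P1]
t=22-27: P4@Q1 runs 5, rem=1, quantum used, demote→Q2. Q0=[] Q1=[P5] Q2=[P1,P4]
t=27-30: P5@Q1 runs 3, rem=9, I/O yield, promote→Q0. Q0=[P5] Q1=[] Q2=[P1,P4]
t=30-32: P5@Q0 runs 2, rem=7, quantum used, demote→Q1. Q0=[] Q1=[P5] Q2=[P1,P4]
t=32-35: P5@Q1 runs 3, rem=4, I/O yield, promote→Q0. Q0=[P5] Q1=[] Q2=[P1,P4]
t=35-37: P5@Q0 runs 2, rem=2, quantum used, demote→Q1. Q0=[] Q1=[P5] Q2=[P1,P4]
t=37-39: P5@Q1 runs 2, rem=0, completes. Q0=[] Q1=[] Q2=[P1,P4]
t=39-44: P1@Q2 runs 5, rem=0, completes. Q0=[] Q1=[] Q2=[P4]
t=44-45: P4@Q2 runs 1, rem=0, completes. Q0=[] Q1=[] Q2=[]

Answer: P2,P3,P5,P1,P4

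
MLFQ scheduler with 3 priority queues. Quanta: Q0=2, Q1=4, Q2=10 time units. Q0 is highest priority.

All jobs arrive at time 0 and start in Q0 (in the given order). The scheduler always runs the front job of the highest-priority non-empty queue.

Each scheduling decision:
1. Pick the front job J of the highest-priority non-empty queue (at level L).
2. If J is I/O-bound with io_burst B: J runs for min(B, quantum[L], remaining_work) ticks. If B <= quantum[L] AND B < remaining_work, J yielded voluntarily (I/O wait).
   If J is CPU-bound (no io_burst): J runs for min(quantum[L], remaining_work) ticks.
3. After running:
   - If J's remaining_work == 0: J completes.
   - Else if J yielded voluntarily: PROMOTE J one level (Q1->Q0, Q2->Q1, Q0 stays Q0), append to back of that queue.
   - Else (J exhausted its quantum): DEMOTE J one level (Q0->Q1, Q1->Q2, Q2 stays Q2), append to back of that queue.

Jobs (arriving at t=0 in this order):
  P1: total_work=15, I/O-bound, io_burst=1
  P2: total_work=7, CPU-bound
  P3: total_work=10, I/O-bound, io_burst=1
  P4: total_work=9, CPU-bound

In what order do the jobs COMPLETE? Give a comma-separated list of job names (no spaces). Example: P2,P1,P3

t=0-1: P1@Q0 runs 1, rem=14, I/O yield, promote→Q0. Q0=[P2,P3,P4,P1] Q1=[] Q2=[]
t=1-3: P2@Q0 runs 2, rem=5, quantum used, demote→Q1. Q0=[P3,P4,P1] Q1=[P2] Q2=[]
t=3-4: P3@Q0 runs 1, rem=9, I/O yield, promote→Q0. Q0=[P4,P1,P3] Q1=[P2] Q2=[]
t=4-6: P4@Q0 runs 2, rem=7, quantum used, demote→Q1. Q0=[P1,P3] Q1=[P2,P4] Q2=[]
t=6-7: P1@Q0 runs 1, rem=13, I/O yield, promote→Q0. Q0=[P3,P1] Q1=[P2,P4] Q2=[]
t=7-8: P3@Q0 runs 1, rem=8, I/O yield, promote→Q0. Q0=[P1,P3] Q1=[P2,P4] Q2=[]
t=8-9: P1@Q0 runs 1, rem=12, I/O yield, promote→Q0. Q0=[P3,P1] Q1=[P2,P4] Q2=[]
t=9-10: P3@Q0 runs 1, rem=7, I/O yield, promote→Q0. Q0=[P1,P3] Q1=[P2,P4] Q2=[]
t=10-11: P1@Q0 runs 1, rem=11, I/O yield, promote→Q0. Q0=[P3,P1] Q1=[P2,P4] Q2=[]
t=11-12: P3@Q0 runs 1, rem=6, I/O yield, promote→Q0. Q0=[P1,P3] Q1=[P2,P4] Q2=[]
t=12-13: P1@Q0 runs 1, rem=10, I/O yield, promote→Q0. Q0=[P3,P1] Q1=[P2,P4] Q2=[]
t=13-14: P3@Q0 runs 1, rem=5, I/O yield, promote→Q0. Q0=[P1,P3] Q1=[P2,P4] Q2=[]
t=14-15: P1@Q0 runs 1, rem=9, I/O yield, promote→Q0. Q0=[P3,P1] Q1=[P2,P4] Q2=[]
t=15-16: P3@Q0 runs 1, rem=4, I/O yield, promote→Q0. Q0=[P1,P3] Q1=[P2,P4] Q2=[]
t=16-17: P1@Q0 runs 1, rem=8, I/O yield, promote→Q0. Q0=[P3,P1] Q1=[P2,P4] Q2=[]
t=17-18: P3@Q0 runs 1, rem=3, I/O yield, promote→Q0. Q0=[P1,P3] Q1=[P2,P4] Q2=[]
t=18-19: P1@Q0 runs 1, rem=7, I/O yield, promote→Q0. Q0=[P3,P1] Q1=[P2,P4] Q2=[]
t=19-20: P3@Q0 runs 1, rem=2, I/O yield, promote→Q0. Q0=[P1,P3] Q1=[P2,P4] Q2=[]
t=20-21: P1@Q0 runs 1, rem=6, I/O yield, promote→Q0. Q0=[P3,P1] Q1=[P2,P4] Q2=[]
t=21-22: P3@Q0 runs 1, rem=1, I/O yield, promote→Q0. Q0=[P1,P3] Q1=[P2,P4] Q2=[]
t=22-23: P1@Q0 runs 1, rem=5, I/O yield, promote→Q0. Q0=[P3,P1] Q1=[P2,P4] Q2=[]
t=23-24: P3@Q0 runs 1, rem=0, completes. Q0=[P1] Q1=[P2,P4] Q2=[]
t=24-25: P1@Q0 runs 1, rem=4, I/O yield, promote→Q0. Q0=[P1] Q1=[P2,P4] Q2=[]
t=25-26: P1@Q0 runs 1, rem=3, I/O yield, promote→Q0. Q0=[P1] Q1=[P2,P4] Q2=[]
t=26-27: P1@Q0 runs 1, rem=2, I/O yield, promote→Q0. Q0=[P1] Q1=[P2,P4] Q2=[]
t=27-28: P1@Q0 runs 1, rem=1, I/O yield, promote→Q0. Q0=[P1] Q1=[P2,P4] Q2=[]
t=28-29: P1@Q0 runs 1, rem=0, completes. Q0=[] Q1=[P2,P4] Q2=[]
t=29-33: P2@Q1 runs 4, rem=1, quantum used, demote→Q2. Q0=[] Q1=[P4] Q2=[P2]
t=33-37: P4@Q1 runs 4, rem=3, quantum used, demote→Q2. Q0=[] Q1=[] Q2=[P2,P4]
t=37-38: P2@Q2 runs 1, rem=0, completes. Q0=[] Q1=[] Q2=[P4]
t=38-41: P4@Q2 runs 3, rem=0, completes. Q0=[] Q1=[] Q2=[]

Answer: P3,P1,P2,P4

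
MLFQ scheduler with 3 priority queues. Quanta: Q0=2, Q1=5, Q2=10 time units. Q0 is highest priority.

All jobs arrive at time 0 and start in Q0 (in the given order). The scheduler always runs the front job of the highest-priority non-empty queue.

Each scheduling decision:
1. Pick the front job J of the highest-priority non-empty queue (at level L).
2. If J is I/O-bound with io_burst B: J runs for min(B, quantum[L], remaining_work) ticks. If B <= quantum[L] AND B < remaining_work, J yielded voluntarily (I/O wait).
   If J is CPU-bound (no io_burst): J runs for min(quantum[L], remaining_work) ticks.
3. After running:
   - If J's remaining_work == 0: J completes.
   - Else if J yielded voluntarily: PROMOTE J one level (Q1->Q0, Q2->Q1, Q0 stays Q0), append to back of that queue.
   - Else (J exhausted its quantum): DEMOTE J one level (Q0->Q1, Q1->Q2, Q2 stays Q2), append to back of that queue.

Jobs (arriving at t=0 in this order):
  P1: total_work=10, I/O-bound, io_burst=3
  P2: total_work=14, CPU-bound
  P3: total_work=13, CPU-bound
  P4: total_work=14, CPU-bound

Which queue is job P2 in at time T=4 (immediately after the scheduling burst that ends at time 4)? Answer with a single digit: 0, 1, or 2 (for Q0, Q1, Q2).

t=0-2: P1@Q0 runs 2, rem=8, quantum used, demote→Q1. Q0=[P2,P3,P4] Q1=[P1] Q2=[]
t=2-4: P2@Q0 runs 2, rem=12, quantum used, demote→Q1. Q0=[P3,P4] Q1=[P1,P2] Q2=[]
t=4-6: P3@Q0 runs 2, rem=11, quantum used, demote→Q1. Q0=[P4] Q1=[P1,P2,P3] Q2=[]
t=6-8: P4@Q0 runs 2, rem=12, quantum used, demote→Q1. Q0=[] Q1=[P1,P2,P3,P4] Q2=[]
t=8-11: P1@Q1 runs 3, rem=5, I/O yield, promote→Q0. Q0=[P1] Q1=[P2,P3,P4] Q2=[]
t=11-13: P1@Q0 runs 2, rem=3, quantum used, demote→Q1. Q0=[] Q1=[P2,P3,P4,P1] Q2=[]
t=13-18: P2@Q1 runs 5, rem=7, quantum used, demote→Q2. Q0=[] Q1=[P3,P4,P1] Q2=[P2]
t=18-23: P3@Q1 runs 5, rem=6, quantum used, demote→Q2. Q0=[] Q1=[P4,P1] Q2=[P2,P3]
t=23-28: P4@Q1 runs 5, rem=7, quantum used, demote→Q2. Q0=[] Q1=[P1] Q2=[P2,P3,P4]
t=28-31: P1@Q1 runs 3, rem=0, completes. Q0=[] Q1=[] Q2=[P2,P3,P4]
t=31-38: P2@Q2 runs 7, rem=0, completes. Q0=[] Q1=[] Q2=[P3,P4]
t=38-44: P3@Q2 runs 6, rem=0, completes. Q0=[] Q1=[] Q2=[P4]
t=44-51: P4@Q2 runs 7, rem=0, completes. Q0=[] Q1=[] Q2=[]

Answer: 1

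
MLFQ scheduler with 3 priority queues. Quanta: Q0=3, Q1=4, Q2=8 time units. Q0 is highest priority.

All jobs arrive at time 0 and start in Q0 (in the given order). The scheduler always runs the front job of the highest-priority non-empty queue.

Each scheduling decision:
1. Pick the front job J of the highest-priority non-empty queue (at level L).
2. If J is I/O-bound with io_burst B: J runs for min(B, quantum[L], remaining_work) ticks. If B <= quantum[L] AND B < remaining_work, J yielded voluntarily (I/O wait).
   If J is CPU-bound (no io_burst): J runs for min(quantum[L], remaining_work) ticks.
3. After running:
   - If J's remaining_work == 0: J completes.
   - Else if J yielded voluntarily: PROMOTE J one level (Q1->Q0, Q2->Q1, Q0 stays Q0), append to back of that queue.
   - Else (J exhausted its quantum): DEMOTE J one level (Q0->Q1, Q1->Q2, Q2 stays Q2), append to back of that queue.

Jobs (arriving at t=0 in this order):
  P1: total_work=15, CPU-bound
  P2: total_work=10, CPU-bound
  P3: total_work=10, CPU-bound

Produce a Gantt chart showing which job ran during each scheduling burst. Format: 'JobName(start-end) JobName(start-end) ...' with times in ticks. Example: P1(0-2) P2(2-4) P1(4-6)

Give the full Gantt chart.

t=0-3: P1@Q0 runs 3, rem=12, quantum used, demote→Q1. Q0=[P2,P3] Q1=[P1] Q2=[]
t=3-6: P2@Q0 runs 3, rem=7, quantum used, demote→Q1. Q0=[P3] Q1=[P1,P2] Q2=[]
t=6-9: P3@Q0 runs 3, rem=7, quantum used, demote→Q1. Q0=[] Q1=[P1,P2,P3] Q2=[]
t=9-13: P1@Q1 runs 4, rem=8, quantum used, demote→Q2. Q0=[] Q1=[P2,P3] Q2=[P1]
t=13-17: P2@Q1 runs 4, rem=3, quantum used, demote→Q2. Q0=[] Q1=[P3] Q2=[P1,P2]
t=17-21: P3@Q1 runs 4, rem=3, quantum used, demote→Q2. Q0=[] Q1=[] Q2=[P1,P2,P3]
t=21-29: P1@Q2 runs 8, rem=0, completes. Q0=[] Q1=[] Q2=[P2,P3]
t=29-32: P2@Q2 runs 3, rem=0, completes. Q0=[] Q1=[] Q2=[P3]
t=32-35: P3@Q2 runs 3, rem=0, completes. Q0=[] Q1=[] Q2=[]

Answer: P1(0-3) P2(3-6) P3(6-9) P1(9-13) P2(13-17) P3(17-21) P1(21-29) P2(29-32) P3(32-35)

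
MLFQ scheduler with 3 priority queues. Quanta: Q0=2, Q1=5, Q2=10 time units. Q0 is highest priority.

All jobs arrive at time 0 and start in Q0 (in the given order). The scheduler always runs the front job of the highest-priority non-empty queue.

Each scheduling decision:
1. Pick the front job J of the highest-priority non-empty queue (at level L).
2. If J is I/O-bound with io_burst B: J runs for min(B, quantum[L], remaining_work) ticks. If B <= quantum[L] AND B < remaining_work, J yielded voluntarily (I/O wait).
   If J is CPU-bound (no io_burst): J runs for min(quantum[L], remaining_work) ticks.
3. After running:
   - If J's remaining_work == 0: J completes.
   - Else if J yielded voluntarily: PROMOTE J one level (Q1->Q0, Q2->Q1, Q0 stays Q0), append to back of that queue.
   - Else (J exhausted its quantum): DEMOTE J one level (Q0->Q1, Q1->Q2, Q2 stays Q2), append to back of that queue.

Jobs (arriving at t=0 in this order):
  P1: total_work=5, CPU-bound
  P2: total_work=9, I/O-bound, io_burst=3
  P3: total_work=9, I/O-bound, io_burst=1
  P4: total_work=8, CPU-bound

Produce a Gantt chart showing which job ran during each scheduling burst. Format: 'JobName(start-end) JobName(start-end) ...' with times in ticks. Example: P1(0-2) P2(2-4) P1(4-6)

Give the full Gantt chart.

Answer: P1(0-2) P2(2-4) P3(4-5) P4(5-7) P3(7-8) P3(8-9) P3(9-10) P3(10-11) P3(11-12) P3(12-13) P3(13-14) P3(14-15) P1(15-18) P2(18-21) P2(21-23) P4(23-28) P2(28-30) P4(30-31)

Derivation:
t=0-2: P1@Q0 runs 2, rem=3, quantum used, demote→Q1. Q0=[P2,P3,P4] Q1=[P1] Q2=[]
t=2-4: P2@Q0 runs 2, rem=7, quantum used, demote→Q1. Q0=[P3,P4] Q1=[P1,P2] Q2=[]
t=4-5: P3@Q0 runs 1, rem=8, I/O yield, promote→Q0. Q0=[P4,P3] Q1=[P1,P2] Q2=[]
t=5-7: P4@Q0 runs 2, rem=6, quantum used, demote→Q1. Q0=[P3] Q1=[P1,P2,P4] Q2=[]
t=7-8: P3@Q0 runs 1, rem=7, I/O yield, promote→Q0. Q0=[P3] Q1=[P1,P2,P4] Q2=[]
t=8-9: P3@Q0 runs 1, rem=6, I/O yield, promote→Q0. Q0=[P3] Q1=[P1,P2,P4] Q2=[]
t=9-10: P3@Q0 runs 1, rem=5, I/O yield, promote→Q0. Q0=[P3] Q1=[P1,P2,P4] Q2=[]
t=10-11: P3@Q0 runs 1, rem=4, I/O yield, promote→Q0. Q0=[P3] Q1=[P1,P2,P4] Q2=[]
t=11-12: P3@Q0 runs 1, rem=3, I/O yield, promote→Q0. Q0=[P3] Q1=[P1,P2,P4] Q2=[]
t=12-13: P3@Q0 runs 1, rem=2, I/O yield, promote→Q0. Q0=[P3] Q1=[P1,P2,P4] Q2=[]
t=13-14: P3@Q0 runs 1, rem=1, I/O yield, promote→Q0. Q0=[P3] Q1=[P1,P2,P4] Q2=[]
t=14-15: P3@Q0 runs 1, rem=0, completes. Q0=[] Q1=[P1,P2,P4] Q2=[]
t=15-18: P1@Q1 runs 3, rem=0, completes. Q0=[] Q1=[P2,P4] Q2=[]
t=18-21: P2@Q1 runs 3, rem=4, I/O yield, promote→Q0. Q0=[P2] Q1=[P4] Q2=[]
t=21-23: P2@Q0 runs 2, rem=2, quantum used, demote→Q1. Q0=[] Q1=[P4,P2] Q2=[]
t=23-28: P4@Q1 runs 5, rem=1, quantum used, demote→Q2. Q0=[] Q1=[P2] Q2=[P4]
t=28-30: P2@Q1 runs 2, rem=0, completes. Q0=[] Q1=[] Q2=[P4]
t=30-31: P4@Q2 runs 1, rem=0, completes. Q0=[] Q1=[] Q2=[]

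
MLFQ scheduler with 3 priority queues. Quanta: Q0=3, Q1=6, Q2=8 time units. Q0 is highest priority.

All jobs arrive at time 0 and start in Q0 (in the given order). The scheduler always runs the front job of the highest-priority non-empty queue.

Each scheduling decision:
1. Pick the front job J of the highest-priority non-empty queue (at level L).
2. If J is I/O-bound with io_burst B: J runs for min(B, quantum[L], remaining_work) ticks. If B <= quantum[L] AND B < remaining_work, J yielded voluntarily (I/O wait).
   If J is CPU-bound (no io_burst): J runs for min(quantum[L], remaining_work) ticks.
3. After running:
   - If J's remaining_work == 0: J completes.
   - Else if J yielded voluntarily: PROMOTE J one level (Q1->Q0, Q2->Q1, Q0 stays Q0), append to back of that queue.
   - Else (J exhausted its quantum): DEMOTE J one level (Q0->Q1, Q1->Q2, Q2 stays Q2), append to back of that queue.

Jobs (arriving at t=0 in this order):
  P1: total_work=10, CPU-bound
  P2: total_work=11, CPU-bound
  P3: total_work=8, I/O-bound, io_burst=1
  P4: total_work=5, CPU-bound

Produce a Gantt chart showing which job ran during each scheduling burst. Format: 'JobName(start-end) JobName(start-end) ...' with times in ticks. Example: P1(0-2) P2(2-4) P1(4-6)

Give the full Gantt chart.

Answer: P1(0-3) P2(3-6) P3(6-7) P4(7-10) P3(10-11) P3(11-12) P3(12-13) P3(13-14) P3(14-15) P3(15-16) P3(16-17) P1(17-23) P2(23-29) P4(29-31) P1(31-32) P2(32-34)

Derivation:
t=0-3: P1@Q0 runs 3, rem=7, quantum used, demote→Q1. Q0=[P2,P3,P4] Q1=[P1] Q2=[]
t=3-6: P2@Q0 runs 3, rem=8, quantum used, demote→Q1. Q0=[P3,P4] Q1=[P1,P2] Q2=[]
t=6-7: P3@Q0 runs 1, rem=7, I/O yield, promote→Q0. Q0=[P4,P3] Q1=[P1,P2] Q2=[]
t=7-10: P4@Q0 runs 3, rem=2, quantum used, demote→Q1. Q0=[P3] Q1=[P1,P2,P4] Q2=[]
t=10-11: P3@Q0 runs 1, rem=6, I/O yield, promote→Q0. Q0=[P3] Q1=[P1,P2,P4] Q2=[]
t=11-12: P3@Q0 runs 1, rem=5, I/O yield, promote→Q0. Q0=[P3] Q1=[P1,P2,P4] Q2=[]
t=12-13: P3@Q0 runs 1, rem=4, I/O yield, promote→Q0. Q0=[P3] Q1=[P1,P2,P4] Q2=[]
t=13-14: P3@Q0 runs 1, rem=3, I/O yield, promote→Q0. Q0=[P3] Q1=[P1,P2,P4] Q2=[]
t=14-15: P3@Q0 runs 1, rem=2, I/O yield, promote→Q0. Q0=[P3] Q1=[P1,P2,P4] Q2=[]
t=15-16: P3@Q0 runs 1, rem=1, I/O yield, promote→Q0. Q0=[P3] Q1=[P1,P2,P4] Q2=[]
t=16-17: P3@Q0 runs 1, rem=0, completes. Q0=[] Q1=[P1,P2,P4] Q2=[]
t=17-23: P1@Q1 runs 6, rem=1, quantum used, demote→Q2. Q0=[] Q1=[P2,P4] Q2=[P1]
t=23-29: P2@Q1 runs 6, rem=2, quantum used, demote→Q2. Q0=[] Q1=[P4] Q2=[P1,P2]
t=29-31: P4@Q1 runs 2, rem=0, completes. Q0=[] Q1=[] Q2=[P1,P2]
t=31-32: P1@Q2 runs 1, rem=0, completes. Q0=[] Q1=[] Q2=[P2]
t=32-34: P2@Q2 runs 2, rem=0, completes. Q0=[] Q1=[] Q2=[]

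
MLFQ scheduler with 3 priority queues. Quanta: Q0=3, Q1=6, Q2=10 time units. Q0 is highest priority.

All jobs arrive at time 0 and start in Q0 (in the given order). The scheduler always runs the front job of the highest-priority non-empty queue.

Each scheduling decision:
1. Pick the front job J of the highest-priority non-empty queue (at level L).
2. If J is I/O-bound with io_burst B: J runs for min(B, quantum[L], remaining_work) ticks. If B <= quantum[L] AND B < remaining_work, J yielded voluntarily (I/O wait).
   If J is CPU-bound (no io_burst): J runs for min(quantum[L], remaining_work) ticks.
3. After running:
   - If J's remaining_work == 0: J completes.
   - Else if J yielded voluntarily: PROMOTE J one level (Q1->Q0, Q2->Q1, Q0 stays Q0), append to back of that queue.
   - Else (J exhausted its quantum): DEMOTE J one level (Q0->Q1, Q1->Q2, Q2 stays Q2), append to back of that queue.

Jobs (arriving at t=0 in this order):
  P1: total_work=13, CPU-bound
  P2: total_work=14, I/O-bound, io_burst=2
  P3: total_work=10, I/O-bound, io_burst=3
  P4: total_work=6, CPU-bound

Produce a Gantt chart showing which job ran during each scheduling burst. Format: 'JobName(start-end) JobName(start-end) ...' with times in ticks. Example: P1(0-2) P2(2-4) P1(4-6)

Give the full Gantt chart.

Answer: P1(0-3) P2(3-5) P3(5-8) P4(8-11) P2(11-13) P3(13-16) P2(16-18) P3(18-21) P2(21-23) P3(23-24) P2(24-26) P2(26-28) P2(28-30) P1(30-36) P4(36-39) P1(39-43)

Derivation:
t=0-3: P1@Q0 runs 3, rem=10, quantum used, demote→Q1. Q0=[P2,P3,P4] Q1=[P1] Q2=[]
t=3-5: P2@Q0 runs 2, rem=12, I/O yield, promote→Q0. Q0=[P3,P4,P2] Q1=[P1] Q2=[]
t=5-8: P3@Q0 runs 3, rem=7, I/O yield, promote→Q0. Q0=[P4,P2,P3] Q1=[P1] Q2=[]
t=8-11: P4@Q0 runs 3, rem=3, quantum used, demote→Q1. Q0=[P2,P3] Q1=[P1,P4] Q2=[]
t=11-13: P2@Q0 runs 2, rem=10, I/O yield, promote→Q0. Q0=[P3,P2] Q1=[P1,P4] Q2=[]
t=13-16: P3@Q0 runs 3, rem=4, I/O yield, promote→Q0. Q0=[P2,P3] Q1=[P1,P4] Q2=[]
t=16-18: P2@Q0 runs 2, rem=8, I/O yield, promote→Q0. Q0=[P3,P2] Q1=[P1,P4] Q2=[]
t=18-21: P3@Q0 runs 3, rem=1, I/O yield, promote→Q0. Q0=[P2,P3] Q1=[P1,P4] Q2=[]
t=21-23: P2@Q0 runs 2, rem=6, I/O yield, promote→Q0. Q0=[P3,P2] Q1=[P1,P4] Q2=[]
t=23-24: P3@Q0 runs 1, rem=0, completes. Q0=[P2] Q1=[P1,P4] Q2=[]
t=24-26: P2@Q0 runs 2, rem=4, I/O yield, promote→Q0. Q0=[P2] Q1=[P1,P4] Q2=[]
t=26-28: P2@Q0 runs 2, rem=2, I/O yield, promote→Q0. Q0=[P2] Q1=[P1,P4] Q2=[]
t=28-30: P2@Q0 runs 2, rem=0, completes. Q0=[] Q1=[P1,P4] Q2=[]
t=30-36: P1@Q1 runs 6, rem=4, quantum used, demote→Q2. Q0=[] Q1=[P4] Q2=[P1]
t=36-39: P4@Q1 runs 3, rem=0, completes. Q0=[] Q1=[] Q2=[P1]
t=39-43: P1@Q2 runs 4, rem=0, completes. Q0=[] Q1=[] Q2=[]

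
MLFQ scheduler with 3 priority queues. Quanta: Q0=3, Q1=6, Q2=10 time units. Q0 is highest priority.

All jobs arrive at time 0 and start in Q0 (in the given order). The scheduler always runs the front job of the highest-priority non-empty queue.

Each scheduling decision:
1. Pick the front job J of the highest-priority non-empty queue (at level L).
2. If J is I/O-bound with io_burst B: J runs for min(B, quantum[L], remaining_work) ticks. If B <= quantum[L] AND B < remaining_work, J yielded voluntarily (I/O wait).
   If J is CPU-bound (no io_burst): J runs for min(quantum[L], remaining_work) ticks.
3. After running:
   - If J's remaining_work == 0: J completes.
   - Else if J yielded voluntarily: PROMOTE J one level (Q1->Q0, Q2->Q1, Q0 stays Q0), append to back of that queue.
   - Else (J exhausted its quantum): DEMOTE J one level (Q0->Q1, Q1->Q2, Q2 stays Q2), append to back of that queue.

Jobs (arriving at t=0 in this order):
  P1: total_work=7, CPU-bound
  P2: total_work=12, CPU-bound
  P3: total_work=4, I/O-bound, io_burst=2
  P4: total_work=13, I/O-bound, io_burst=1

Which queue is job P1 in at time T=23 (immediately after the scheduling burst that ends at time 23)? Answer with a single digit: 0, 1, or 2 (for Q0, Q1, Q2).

Answer: 1

Derivation:
t=0-3: P1@Q0 runs 3, rem=4, quantum used, demote→Q1. Q0=[P2,P3,P4] Q1=[P1] Q2=[]
t=3-6: P2@Q0 runs 3, rem=9, quantum used, demote→Q1. Q0=[P3,P4] Q1=[P1,P2] Q2=[]
t=6-8: P3@Q0 runs 2, rem=2, I/O yield, promote→Q0. Q0=[P4,P3] Q1=[P1,P2] Q2=[]
t=8-9: P4@Q0 runs 1, rem=12, I/O yield, promote→Q0. Q0=[P3,P4] Q1=[P1,P2] Q2=[]
t=9-11: P3@Q0 runs 2, rem=0, completes. Q0=[P4] Q1=[P1,P2] Q2=[]
t=11-12: P4@Q0 runs 1, rem=11, I/O yield, promote→Q0. Q0=[P4] Q1=[P1,P2] Q2=[]
t=12-13: P4@Q0 runs 1, rem=10, I/O yield, promote→Q0. Q0=[P4] Q1=[P1,P2] Q2=[]
t=13-14: P4@Q0 runs 1, rem=9, I/O yield, promote→Q0. Q0=[P4] Q1=[P1,P2] Q2=[]
t=14-15: P4@Q0 runs 1, rem=8, I/O yield, promote→Q0. Q0=[P4] Q1=[P1,P2] Q2=[]
t=15-16: P4@Q0 runs 1, rem=7, I/O yield, promote→Q0. Q0=[P4] Q1=[P1,P2] Q2=[]
t=16-17: P4@Q0 runs 1, rem=6, I/O yield, promote→Q0. Q0=[P4] Q1=[P1,P2] Q2=[]
t=17-18: P4@Q0 runs 1, rem=5, I/O yield, promote→Q0. Q0=[P4] Q1=[P1,P2] Q2=[]
t=18-19: P4@Q0 runs 1, rem=4, I/O yield, promote→Q0. Q0=[P4] Q1=[P1,P2] Q2=[]
t=19-20: P4@Q0 runs 1, rem=3, I/O yield, promote→Q0. Q0=[P4] Q1=[P1,P2] Q2=[]
t=20-21: P4@Q0 runs 1, rem=2, I/O yield, promote→Q0. Q0=[P4] Q1=[P1,P2] Q2=[]
t=21-22: P4@Q0 runs 1, rem=1, I/O yield, promote→Q0. Q0=[P4] Q1=[P1,P2] Q2=[]
t=22-23: P4@Q0 runs 1, rem=0, completes. Q0=[] Q1=[P1,P2] Q2=[]
t=23-27: P1@Q1 runs 4, rem=0, completes. Q0=[] Q1=[P2] Q2=[]
t=27-33: P2@Q1 runs 6, rem=3, quantum used, demote→Q2. Q0=[] Q1=[] Q2=[P2]
t=33-36: P2@Q2 runs 3, rem=0, completes. Q0=[] Q1=[] Q2=[]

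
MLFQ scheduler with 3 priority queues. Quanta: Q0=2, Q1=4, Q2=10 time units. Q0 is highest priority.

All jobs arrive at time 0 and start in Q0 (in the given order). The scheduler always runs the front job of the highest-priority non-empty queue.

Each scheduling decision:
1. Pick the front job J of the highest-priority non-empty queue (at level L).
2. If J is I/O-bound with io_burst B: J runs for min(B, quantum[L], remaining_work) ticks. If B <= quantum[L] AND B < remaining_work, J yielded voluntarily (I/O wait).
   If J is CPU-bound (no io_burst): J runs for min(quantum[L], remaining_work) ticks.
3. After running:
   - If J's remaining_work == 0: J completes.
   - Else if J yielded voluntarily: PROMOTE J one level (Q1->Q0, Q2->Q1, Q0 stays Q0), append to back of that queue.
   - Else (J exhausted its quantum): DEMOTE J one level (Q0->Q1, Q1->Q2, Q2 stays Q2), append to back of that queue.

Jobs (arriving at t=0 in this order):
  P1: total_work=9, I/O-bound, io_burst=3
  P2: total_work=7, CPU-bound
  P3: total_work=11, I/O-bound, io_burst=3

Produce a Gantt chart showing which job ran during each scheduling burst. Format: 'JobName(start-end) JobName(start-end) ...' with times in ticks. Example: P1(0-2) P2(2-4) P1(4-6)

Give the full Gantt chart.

Answer: P1(0-2) P2(2-4) P3(4-6) P1(6-9) P1(9-11) P2(11-15) P3(15-18) P3(18-20) P1(20-22) P3(22-25) P3(25-26) P2(26-27)

Derivation:
t=0-2: P1@Q0 runs 2, rem=7, quantum used, demote→Q1. Q0=[P2,P3] Q1=[P1] Q2=[]
t=2-4: P2@Q0 runs 2, rem=5, quantum used, demote→Q1. Q0=[P3] Q1=[P1,P2] Q2=[]
t=4-6: P3@Q0 runs 2, rem=9, quantum used, demote→Q1. Q0=[] Q1=[P1,P2,P3] Q2=[]
t=6-9: P1@Q1 runs 3, rem=4, I/O yield, promote→Q0. Q0=[P1] Q1=[P2,P3] Q2=[]
t=9-11: P1@Q0 runs 2, rem=2, quantum used, demote→Q1. Q0=[] Q1=[P2,P3,P1] Q2=[]
t=11-15: P2@Q1 runs 4, rem=1, quantum used, demote→Q2. Q0=[] Q1=[P3,P1] Q2=[P2]
t=15-18: P3@Q1 runs 3, rem=6, I/O yield, promote→Q0. Q0=[P3] Q1=[P1] Q2=[P2]
t=18-20: P3@Q0 runs 2, rem=4, quantum used, demote→Q1. Q0=[] Q1=[P1,P3] Q2=[P2]
t=20-22: P1@Q1 runs 2, rem=0, completes. Q0=[] Q1=[P3] Q2=[P2]
t=22-25: P3@Q1 runs 3, rem=1, I/O yield, promote→Q0. Q0=[P3] Q1=[] Q2=[P2]
t=25-26: P3@Q0 runs 1, rem=0, completes. Q0=[] Q1=[] Q2=[P2]
t=26-27: P2@Q2 runs 1, rem=0, completes. Q0=[] Q1=[] Q2=[]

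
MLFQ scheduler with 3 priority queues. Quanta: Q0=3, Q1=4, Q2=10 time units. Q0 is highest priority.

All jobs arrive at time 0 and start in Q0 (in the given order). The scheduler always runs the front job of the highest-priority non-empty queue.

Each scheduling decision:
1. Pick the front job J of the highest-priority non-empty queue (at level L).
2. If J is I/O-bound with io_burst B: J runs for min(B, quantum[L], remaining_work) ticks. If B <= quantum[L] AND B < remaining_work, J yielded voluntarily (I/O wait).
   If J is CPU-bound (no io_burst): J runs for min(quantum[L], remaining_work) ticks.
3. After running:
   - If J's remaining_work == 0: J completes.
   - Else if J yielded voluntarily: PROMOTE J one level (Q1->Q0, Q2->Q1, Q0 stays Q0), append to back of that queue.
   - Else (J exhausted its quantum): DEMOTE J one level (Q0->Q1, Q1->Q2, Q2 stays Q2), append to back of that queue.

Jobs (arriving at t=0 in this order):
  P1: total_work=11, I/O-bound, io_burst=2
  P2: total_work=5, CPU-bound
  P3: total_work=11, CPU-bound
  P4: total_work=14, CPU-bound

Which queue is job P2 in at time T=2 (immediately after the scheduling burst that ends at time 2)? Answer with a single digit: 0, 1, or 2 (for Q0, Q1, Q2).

Answer: 0

Derivation:
t=0-2: P1@Q0 runs 2, rem=9, I/O yield, promote→Q0. Q0=[P2,P3,P4,P1] Q1=[] Q2=[]
t=2-5: P2@Q0 runs 3, rem=2, quantum used, demote→Q1. Q0=[P3,P4,P1] Q1=[P2] Q2=[]
t=5-8: P3@Q0 runs 3, rem=8, quantum used, demote→Q1. Q0=[P4,P1] Q1=[P2,P3] Q2=[]
t=8-11: P4@Q0 runs 3, rem=11, quantum used, demote→Q1. Q0=[P1] Q1=[P2,P3,P4] Q2=[]
t=11-13: P1@Q0 runs 2, rem=7, I/O yield, promote→Q0. Q0=[P1] Q1=[P2,P3,P4] Q2=[]
t=13-15: P1@Q0 runs 2, rem=5, I/O yield, promote→Q0. Q0=[P1] Q1=[P2,P3,P4] Q2=[]
t=15-17: P1@Q0 runs 2, rem=3, I/O yield, promote→Q0. Q0=[P1] Q1=[P2,P3,P4] Q2=[]
t=17-19: P1@Q0 runs 2, rem=1, I/O yield, promote→Q0. Q0=[P1] Q1=[P2,P3,P4] Q2=[]
t=19-20: P1@Q0 runs 1, rem=0, completes. Q0=[] Q1=[P2,P3,P4] Q2=[]
t=20-22: P2@Q1 runs 2, rem=0, completes. Q0=[] Q1=[P3,P4] Q2=[]
t=22-26: P3@Q1 runs 4, rem=4, quantum used, demote→Q2. Q0=[] Q1=[P4] Q2=[P3]
t=26-30: P4@Q1 runs 4, rem=7, quantum used, demote→Q2. Q0=[] Q1=[] Q2=[P3,P4]
t=30-34: P3@Q2 runs 4, rem=0, completes. Q0=[] Q1=[] Q2=[P4]
t=34-41: P4@Q2 runs 7, rem=0, completes. Q0=[] Q1=[] Q2=[]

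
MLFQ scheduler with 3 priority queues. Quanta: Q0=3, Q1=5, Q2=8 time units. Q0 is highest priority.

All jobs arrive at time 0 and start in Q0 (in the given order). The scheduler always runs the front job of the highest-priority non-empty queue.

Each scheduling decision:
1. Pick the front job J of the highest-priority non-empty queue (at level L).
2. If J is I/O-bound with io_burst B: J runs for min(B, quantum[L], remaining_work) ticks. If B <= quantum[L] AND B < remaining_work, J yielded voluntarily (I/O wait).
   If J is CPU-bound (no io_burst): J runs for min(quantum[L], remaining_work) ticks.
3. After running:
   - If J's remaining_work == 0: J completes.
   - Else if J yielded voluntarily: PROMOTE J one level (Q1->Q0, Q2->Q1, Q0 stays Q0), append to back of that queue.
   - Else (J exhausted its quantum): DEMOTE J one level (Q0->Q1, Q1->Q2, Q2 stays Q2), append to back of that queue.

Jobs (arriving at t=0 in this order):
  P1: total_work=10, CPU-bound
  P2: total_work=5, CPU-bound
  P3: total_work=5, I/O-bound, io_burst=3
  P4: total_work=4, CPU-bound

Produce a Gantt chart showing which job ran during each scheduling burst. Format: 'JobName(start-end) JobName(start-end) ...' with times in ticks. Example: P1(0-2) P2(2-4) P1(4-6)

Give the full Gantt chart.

t=0-3: P1@Q0 runs 3, rem=7, quantum used, demote→Q1. Q0=[P2,P3,P4] Q1=[P1] Q2=[]
t=3-6: P2@Q0 runs 3, rem=2, quantum used, demote→Q1. Q0=[P3,P4] Q1=[P1,P2] Q2=[]
t=6-9: P3@Q0 runs 3, rem=2, I/O yield, promote→Q0. Q0=[P4,P3] Q1=[P1,P2] Q2=[]
t=9-12: P4@Q0 runs 3, rem=1, quantum used, demote→Q1. Q0=[P3] Q1=[P1,P2,P4] Q2=[]
t=12-14: P3@Q0 runs 2, rem=0, completes. Q0=[] Q1=[P1,P2,P4] Q2=[]
t=14-19: P1@Q1 runs 5, rem=2, quantum used, demote→Q2. Q0=[] Q1=[P2,P4] Q2=[P1]
t=19-21: P2@Q1 runs 2, rem=0, completes. Q0=[] Q1=[P4] Q2=[P1]
t=21-22: P4@Q1 runs 1, rem=0, completes. Q0=[] Q1=[] Q2=[P1]
t=22-24: P1@Q2 runs 2, rem=0, completes. Q0=[] Q1=[] Q2=[]

Answer: P1(0-3) P2(3-6) P3(6-9) P4(9-12) P3(12-14) P1(14-19) P2(19-21) P4(21-22) P1(22-24)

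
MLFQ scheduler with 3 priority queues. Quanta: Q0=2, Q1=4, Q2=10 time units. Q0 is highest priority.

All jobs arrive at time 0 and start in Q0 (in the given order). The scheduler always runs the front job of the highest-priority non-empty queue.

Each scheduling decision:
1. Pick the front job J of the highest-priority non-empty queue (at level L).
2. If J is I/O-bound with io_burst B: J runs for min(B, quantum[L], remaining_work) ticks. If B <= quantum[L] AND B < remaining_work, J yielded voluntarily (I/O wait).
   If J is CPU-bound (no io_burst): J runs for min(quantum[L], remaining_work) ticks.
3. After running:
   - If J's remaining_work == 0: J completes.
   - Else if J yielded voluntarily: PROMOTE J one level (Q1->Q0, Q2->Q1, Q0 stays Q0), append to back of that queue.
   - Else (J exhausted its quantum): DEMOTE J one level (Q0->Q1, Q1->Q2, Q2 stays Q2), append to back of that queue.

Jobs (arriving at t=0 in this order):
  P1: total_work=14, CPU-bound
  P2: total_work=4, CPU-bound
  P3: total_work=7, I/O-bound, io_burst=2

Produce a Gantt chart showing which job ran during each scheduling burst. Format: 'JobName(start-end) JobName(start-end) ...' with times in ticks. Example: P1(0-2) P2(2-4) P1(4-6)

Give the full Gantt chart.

t=0-2: P1@Q0 runs 2, rem=12, quantum used, demote→Q1. Q0=[P2,P3] Q1=[P1] Q2=[]
t=2-4: P2@Q0 runs 2, rem=2, quantum used, demote→Q1. Q0=[P3] Q1=[P1,P2] Q2=[]
t=4-6: P3@Q0 runs 2, rem=5, I/O yield, promote→Q0. Q0=[P3] Q1=[P1,P2] Q2=[]
t=6-8: P3@Q0 runs 2, rem=3, I/O yield, promote→Q0. Q0=[P3] Q1=[P1,P2] Q2=[]
t=8-10: P3@Q0 runs 2, rem=1, I/O yield, promote→Q0. Q0=[P3] Q1=[P1,P2] Q2=[]
t=10-11: P3@Q0 runs 1, rem=0, completes. Q0=[] Q1=[P1,P2] Q2=[]
t=11-15: P1@Q1 runs 4, rem=8, quantum used, demote→Q2. Q0=[] Q1=[P2] Q2=[P1]
t=15-17: P2@Q1 runs 2, rem=0, completes. Q0=[] Q1=[] Q2=[P1]
t=17-25: P1@Q2 runs 8, rem=0, completes. Q0=[] Q1=[] Q2=[]

Answer: P1(0-2) P2(2-4) P3(4-6) P3(6-8) P3(8-10) P3(10-11) P1(11-15) P2(15-17) P1(17-25)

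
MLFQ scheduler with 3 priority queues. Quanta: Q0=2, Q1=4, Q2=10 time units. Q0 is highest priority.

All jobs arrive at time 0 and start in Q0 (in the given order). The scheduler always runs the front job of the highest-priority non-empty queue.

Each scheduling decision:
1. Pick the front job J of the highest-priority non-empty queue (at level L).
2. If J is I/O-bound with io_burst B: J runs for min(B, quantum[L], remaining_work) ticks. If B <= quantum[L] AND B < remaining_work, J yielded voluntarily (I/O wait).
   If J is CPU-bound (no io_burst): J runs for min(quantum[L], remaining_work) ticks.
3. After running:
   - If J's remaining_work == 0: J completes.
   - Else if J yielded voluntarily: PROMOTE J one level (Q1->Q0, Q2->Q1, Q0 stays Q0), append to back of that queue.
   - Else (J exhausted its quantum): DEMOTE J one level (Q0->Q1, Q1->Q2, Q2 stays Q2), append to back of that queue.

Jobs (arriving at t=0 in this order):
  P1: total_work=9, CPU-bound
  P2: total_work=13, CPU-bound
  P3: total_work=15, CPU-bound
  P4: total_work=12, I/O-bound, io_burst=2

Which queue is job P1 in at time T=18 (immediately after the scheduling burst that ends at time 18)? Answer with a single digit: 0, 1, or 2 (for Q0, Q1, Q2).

Answer: 1

Derivation:
t=0-2: P1@Q0 runs 2, rem=7, quantum used, demote→Q1. Q0=[P2,P3,P4] Q1=[P1] Q2=[]
t=2-4: P2@Q0 runs 2, rem=11, quantum used, demote→Q1. Q0=[P3,P4] Q1=[P1,P2] Q2=[]
t=4-6: P3@Q0 runs 2, rem=13, quantum used, demote→Q1. Q0=[P4] Q1=[P1,P2,P3] Q2=[]
t=6-8: P4@Q0 runs 2, rem=10, I/O yield, promote→Q0. Q0=[P4] Q1=[P1,P2,P3] Q2=[]
t=8-10: P4@Q0 runs 2, rem=8, I/O yield, promote→Q0. Q0=[P4] Q1=[P1,P2,P3] Q2=[]
t=10-12: P4@Q0 runs 2, rem=6, I/O yield, promote→Q0. Q0=[P4] Q1=[P1,P2,P3] Q2=[]
t=12-14: P4@Q0 runs 2, rem=4, I/O yield, promote→Q0. Q0=[P4] Q1=[P1,P2,P3] Q2=[]
t=14-16: P4@Q0 runs 2, rem=2, I/O yield, promote→Q0. Q0=[P4] Q1=[P1,P2,P3] Q2=[]
t=16-18: P4@Q0 runs 2, rem=0, completes. Q0=[] Q1=[P1,P2,P3] Q2=[]
t=18-22: P1@Q1 runs 4, rem=3, quantum used, demote→Q2. Q0=[] Q1=[P2,P3] Q2=[P1]
t=22-26: P2@Q1 runs 4, rem=7, quantum used, demote→Q2. Q0=[] Q1=[P3] Q2=[P1,P2]
t=26-30: P3@Q1 runs 4, rem=9, quantum used, demote→Q2. Q0=[] Q1=[] Q2=[P1,P2,P3]
t=30-33: P1@Q2 runs 3, rem=0, completes. Q0=[] Q1=[] Q2=[P2,P3]
t=33-40: P2@Q2 runs 7, rem=0, completes. Q0=[] Q1=[] Q2=[P3]
t=40-49: P3@Q2 runs 9, rem=0, completes. Q0=[] Q1=[] Q2=[]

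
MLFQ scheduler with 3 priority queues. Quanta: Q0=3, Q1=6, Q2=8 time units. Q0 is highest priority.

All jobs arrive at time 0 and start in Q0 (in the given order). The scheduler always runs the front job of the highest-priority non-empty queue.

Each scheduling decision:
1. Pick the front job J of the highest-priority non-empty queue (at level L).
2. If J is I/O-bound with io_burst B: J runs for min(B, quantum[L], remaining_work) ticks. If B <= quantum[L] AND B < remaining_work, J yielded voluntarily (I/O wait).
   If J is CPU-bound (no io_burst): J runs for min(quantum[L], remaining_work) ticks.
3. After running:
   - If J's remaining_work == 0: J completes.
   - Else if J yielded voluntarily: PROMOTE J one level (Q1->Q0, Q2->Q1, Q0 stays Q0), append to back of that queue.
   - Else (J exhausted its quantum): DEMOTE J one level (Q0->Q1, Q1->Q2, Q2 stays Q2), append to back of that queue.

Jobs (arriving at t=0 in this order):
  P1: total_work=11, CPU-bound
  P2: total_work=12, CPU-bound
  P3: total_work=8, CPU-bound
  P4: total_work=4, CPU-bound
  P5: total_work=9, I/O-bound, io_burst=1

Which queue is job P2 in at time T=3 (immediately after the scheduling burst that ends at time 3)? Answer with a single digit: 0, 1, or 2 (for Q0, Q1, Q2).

Answer: 0

Derivation:
t=0-3: P1@Q0 runs 3, rem=8, quantum used, demote→Q1. Q0=[P2,P3,P4,P5] Q1=[P1] Q2=[]
t=3-6: P2@Q0 runs 3, rem=9, quantum used, demote→Q1. Q0=[P3,P4,P5] Q1=[P1,P2] Q2=[]
t=6-9: P3@Q0 runs 3, rem=5, quantum used, demote→Q1. Q0=[P4,P5] Q1=[P1,P2,P3] Q2=[]
t=9-12: P4@Q0 runs 3, rem=1, quantum used, demote→Q1. Q0=[P5] Q1=[P1,P2,P3,P4] Q2=[]
t=12-13: P5@Q0 runs 1, rem=8, I/O yield, promote→Q0. Q0=[P5] Q1=[P1,P2,P3,P4] Q2=[]
t=13-14: P5@Q0 runs 1, rem=7, I/O yield, promote→Q0. Q0=[P5] Q1=[P1,P2,P3,P4] Q2=[]
t=14-15: P5@Q0 runs 1, rem=6, I/O yield, promote→Q0. Q0=[P5] Q1=[P1,P2,P3,P4] Q2=[]
t=15-16: P5@Q0 runs 1, rem=5, I/O yield, promote→Q0. Q0=[P5] Q1=[P1,P2,P3,P4] Q2=[]
t=16-17: P5@Q0 runs 1, rem=4, I/O yield, promote→Q0. Q0=[P5] Q1=[P1,P2,P3,P4] Q2=[]
t=17-18: P5@Q0 runs 1, rem=3, I/O yield, promote→Q0. Q0=[P5] Q1=[P1,P2,P3,P4] Q2=[]
t=18-19: P5@Q0 runs 1, rem=2, I/O yield, promote→Q0. Q0=[P5] Q1=[P1,P2,P3,P4] Q2=[]
t=19-20: P5@Q0 runs 1, rem=1, I/O yield, promote→Q0. Q0=[P5] Q1=[P1,P2,P3,P4] Q2=[]
t=20-21: P5@Q0 runs 1, rem=0, completes. Q0=[] Q1=[P1,P2,P3,P4] Q2=[]
t=21-27: P1@Q1 runs 6, rem=2, quantum used, demote→Q2. Q0=[] Q1=[P2,P3,P4] Q2=[P1]
t=27-33: P2@Q1 runs 6, rem=3, quantum used, demote→Q2. Q0=[] Q1=[P3,P4] Q2=[P1,P2]
t=33-38: P3@Q1 runs 5, rem=0, completes. Q0=[] Q1=[P4] Q2=[P1,P2]
t=38-39: P4@Q1 runs 1, rem=0, completes. Q0=[] Q1=[] Q2=[P1,P2]
t=39-41: P1@Q2 runs 2, rem=0, completes. Q0=[] Q1=[] Q2=[P2]
t=41-44: P2@Q2 runs 3, rem=0, completes. Q0=[] Q1=[] Q2=[]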